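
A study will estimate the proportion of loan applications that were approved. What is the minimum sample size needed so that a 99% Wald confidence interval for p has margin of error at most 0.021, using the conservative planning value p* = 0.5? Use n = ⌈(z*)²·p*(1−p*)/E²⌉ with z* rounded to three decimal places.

n = 3762

The 99% critical value is z* = 2.576.
p*(1−p*) = 0.2500.
(z*)²·p*(1−p*)/E² = 6.635776·0.2500/0.000441 = 3761.778.
Rounding up, n = 3762.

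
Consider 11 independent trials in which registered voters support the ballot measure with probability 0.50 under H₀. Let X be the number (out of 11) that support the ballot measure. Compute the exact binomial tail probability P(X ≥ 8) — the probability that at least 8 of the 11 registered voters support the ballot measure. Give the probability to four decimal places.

P = 0.1133

X ~ Binomial(n=11, p=0.50).
P(X ≥ 8) = C(11,8)·0.50^8·0.50^3 + C(11,9)·0.50^9·0.50^2 + C(11,10)·0.50^10·0.50^1 + C(11,11)·0.50^11·0.50^0.
= 0.080566 + 0.026855 + 0.005371 + 0.000488 = 0.1133.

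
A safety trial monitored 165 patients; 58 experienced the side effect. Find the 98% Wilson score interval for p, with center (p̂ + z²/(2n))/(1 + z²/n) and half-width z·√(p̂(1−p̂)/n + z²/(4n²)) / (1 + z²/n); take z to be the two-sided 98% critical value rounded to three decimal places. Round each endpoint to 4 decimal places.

Here p̂ = 58/165 = 0.35152 and z = 2.326 (z² = 5.410276).
1 + z²/n = 1.032790.
Center = (0.35152 + 0.016395)/1.032790 = 0.35623.
Radicand: p̂(1−p̂)/n + z²/(4n²) = 0.001381529 + 0.000049681 = 0.001431210.
Half-width = 2.326·√0.001431210/1.032790 = 0.08520.
So the interval runs from 0.2710 to 0.4414.

(0.2710, 0.4414)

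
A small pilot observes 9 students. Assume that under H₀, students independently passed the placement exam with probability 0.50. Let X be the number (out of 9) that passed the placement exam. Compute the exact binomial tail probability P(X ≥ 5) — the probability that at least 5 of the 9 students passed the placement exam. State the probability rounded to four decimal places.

P = 0.5000

X is binomial with n = 9 and p = 0.50.
P(X ≥ 5) = Σ_{j=5}^{9} C(9,j)·0.50^j·0.50^{9−j}.
= 0.246094 + 0.164062 + 0.070312 + 0.017578 + 0.001953 = 0.5000.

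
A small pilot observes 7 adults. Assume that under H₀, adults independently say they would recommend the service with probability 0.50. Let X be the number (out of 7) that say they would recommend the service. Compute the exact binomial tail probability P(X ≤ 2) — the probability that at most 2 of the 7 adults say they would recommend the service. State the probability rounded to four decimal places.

P = 0.2266

X is binomial with n = 7 and p = 0.50.
P(X ≤ 2) = C(7,0)·0.50^0·0.50^7 + C(7,1)·0.50^1·0.50^6 + C(7,2)·0.50^2·0.50^5.
= 0.007812 + 0.054688 + 0.164062 = 0.2266.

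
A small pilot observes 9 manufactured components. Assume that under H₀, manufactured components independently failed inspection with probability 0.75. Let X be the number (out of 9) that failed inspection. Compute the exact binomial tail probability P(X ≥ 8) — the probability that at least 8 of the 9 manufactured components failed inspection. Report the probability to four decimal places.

P = 0.3003

X is binomial with n = 9 and p = 0.75.
P(X ≥ 8) = C(9,8)·0.75^8·0.25^1 + C(9,9)·0.75^9·0.25^0.
= 0.225254 + 0.075085 = 0.3003.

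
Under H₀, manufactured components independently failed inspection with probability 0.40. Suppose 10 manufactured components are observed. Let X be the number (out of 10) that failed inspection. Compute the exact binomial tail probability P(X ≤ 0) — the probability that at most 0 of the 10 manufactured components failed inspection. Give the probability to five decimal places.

X is binomial with n = 10 and p = 0.40.
P(X ≤ 0) = C(10,0)·0.40^0·0.60^10.
= 0.006047 = 0.00605.

P = 0.00605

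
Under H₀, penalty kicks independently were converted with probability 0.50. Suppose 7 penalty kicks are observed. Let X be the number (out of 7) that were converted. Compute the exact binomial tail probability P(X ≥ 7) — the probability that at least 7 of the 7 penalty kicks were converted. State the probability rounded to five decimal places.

X is binomial with n = 7 and p = 0.50.
P(X ≥ 7) = C(7,7)·0.50^7·0.50^0.
= 0.007812 = 0.00781.

P = 0.00781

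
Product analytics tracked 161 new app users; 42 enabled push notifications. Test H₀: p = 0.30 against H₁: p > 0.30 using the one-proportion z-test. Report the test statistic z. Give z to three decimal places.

z = -1.083

The sample proportion is 42/161 = 0.26087.
Under H₀, SE = √(p₀(1−p₀)/n) = √(0.30·0.70/161) = √0.001304348 = 0.036116.
Test statistic: z = -0.03913/0.036116 = -1.083.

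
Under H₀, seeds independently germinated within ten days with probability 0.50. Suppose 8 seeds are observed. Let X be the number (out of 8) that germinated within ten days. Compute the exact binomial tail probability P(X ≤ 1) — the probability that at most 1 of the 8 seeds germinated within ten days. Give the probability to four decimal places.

X is binomial with n = 8 and p = 0.50.
P(X ≤ 1) = C(8,0)·0.50^0·0.50^8 + C(8,1)·0.50^1·0.50^7.
= 0.003906 + 0.031250 = 0.0352.

P = 0.0352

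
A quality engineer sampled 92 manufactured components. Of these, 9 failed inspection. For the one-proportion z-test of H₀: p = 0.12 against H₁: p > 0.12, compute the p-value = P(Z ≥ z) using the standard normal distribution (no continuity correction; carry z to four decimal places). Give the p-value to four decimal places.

With x = 9 successes in n = 92, p̂ = 0.09783.
SE₀ = √(0.12·0.88/92) = 0.033880.
z = (p̂ − p₀)/SE = (9/92 − 0.12)/0.033880 ≈ -0.6545.
From the standard normal, P(Z ≥ z) = 0.7436.

p-value = 0.7436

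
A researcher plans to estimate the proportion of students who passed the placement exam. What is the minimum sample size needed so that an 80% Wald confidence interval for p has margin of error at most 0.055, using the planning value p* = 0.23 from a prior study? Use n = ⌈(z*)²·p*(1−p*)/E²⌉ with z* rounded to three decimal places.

n = 97

For 80% confidence, z* = 1.282.
p*(1−p*) = 0.23·0.77 = 0.1771.
(z*)²·p*(1−p*)/E² = 1.643524·0.1771/0.003025 = 96.221.
Rounding up, n = 97.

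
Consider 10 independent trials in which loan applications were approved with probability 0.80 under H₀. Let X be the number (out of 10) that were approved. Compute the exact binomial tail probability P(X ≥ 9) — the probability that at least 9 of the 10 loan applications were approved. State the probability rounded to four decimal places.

X ~ Binomial(n=10, p=0.80).
P(X ≥ 9) = C(10,9)·0.80^9·0.20^1 + C(10,10)·0.80^10·0.20^0.
= 0.268435 + 0.107374 = 0.3758.

P = 0.3758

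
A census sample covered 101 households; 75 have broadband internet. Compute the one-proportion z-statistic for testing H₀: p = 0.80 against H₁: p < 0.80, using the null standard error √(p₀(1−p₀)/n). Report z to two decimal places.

z = -1.44

With x = 75 successes in n = 101, p̂ = 0.74257.
Under H₀, SE = √(p₀(1−p₀)/n) = √(0.80·0.20/101) = √0.001584158 = 0.039801.
Test statistic: z = -0.05743/0.039801 = -1.44.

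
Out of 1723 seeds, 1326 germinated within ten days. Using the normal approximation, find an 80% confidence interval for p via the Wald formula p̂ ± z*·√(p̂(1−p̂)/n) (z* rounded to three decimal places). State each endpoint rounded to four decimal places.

(0.7566, 0.7826)

Sample proportion p̂ = 1326/1723 = 0.76959.
SE(p̂) = √(0.76959·0.23041/1723) = 0.010145.
For 80% confidence, z* = 1.282.
Margin = 1.282·0.010145 = 0.01301.
CI: 0.76959 ± 0.01301 = (0.7566, 0.7826).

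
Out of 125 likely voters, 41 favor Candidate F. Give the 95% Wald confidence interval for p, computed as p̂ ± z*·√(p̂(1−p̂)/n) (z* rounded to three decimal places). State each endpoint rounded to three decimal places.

(0.246, 0.410)

The sample proportion is 41/125 = 0.32800.
SE = √(p̂(1−p̂)/n) = √(0.220416/125) = 0.041992.
For 95% confidence, z* = 1.960.
Margin = 1.960·0.041992 = 0.08230.
Interval: 0.32800 ± 0.08230 → (0.246, 0.410).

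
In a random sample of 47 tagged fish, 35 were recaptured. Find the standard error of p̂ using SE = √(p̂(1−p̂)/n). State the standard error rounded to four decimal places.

Sample proportion p̂ = 35/47 = 0.74468.
p̂(1−p̂) = 0.74468·0.25532 = 0.190132.
Dividing by n and taking the root: √0.004045362 = 0.0636.

SE = 0.0636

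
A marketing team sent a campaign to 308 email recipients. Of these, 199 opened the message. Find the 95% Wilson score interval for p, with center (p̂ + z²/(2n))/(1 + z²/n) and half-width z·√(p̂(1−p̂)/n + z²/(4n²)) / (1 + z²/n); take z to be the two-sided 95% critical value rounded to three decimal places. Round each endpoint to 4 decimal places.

Here p̂ = 199/308 = 0.64610 and z = 1.960 (z² = 3.841600).
1 + z²/n = 1.012473.
Center = (0.64610 + 0.006236)/1.012473 = 0.64430.
Radicand: p̂(1−p̂)/n + z²/(4n²) = 0.000742382 + 0.000010124 = 0.000752506.
Half-width = z·√(radicand)/denom = 1.960·0.027432/1.012473 = 0.05310.
So the interval runs from 0.5912 to 0.6974.

(0.5912, 0.6974)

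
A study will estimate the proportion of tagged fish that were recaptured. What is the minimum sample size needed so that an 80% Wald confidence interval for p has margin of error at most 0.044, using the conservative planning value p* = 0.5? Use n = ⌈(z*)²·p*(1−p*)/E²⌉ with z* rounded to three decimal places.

z* = 1.282 at the 80% level.
p*(1−p*) = 0.2500.
(z*)²·p*(1−p*)/E² = 1.643524·0.2500/0.001936 = 212.232.
⌈212.232⌉ = 213.

n = 213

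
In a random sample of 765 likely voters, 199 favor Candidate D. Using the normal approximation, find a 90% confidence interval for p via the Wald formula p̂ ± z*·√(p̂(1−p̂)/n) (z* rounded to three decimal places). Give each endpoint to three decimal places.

(0.234, 0.286)

Sample proportion p̂ = 199/765 = 0.26013.
Standard error of p̂: √(0.192463/765) = √0.000251585 = 0.015861.
For 90% confidence, z* = 1.645.
Margin = 1.645·0.015861 = 0.02609.
Interval: 0.26013 ± 0.02609 → (0.234, 0.286).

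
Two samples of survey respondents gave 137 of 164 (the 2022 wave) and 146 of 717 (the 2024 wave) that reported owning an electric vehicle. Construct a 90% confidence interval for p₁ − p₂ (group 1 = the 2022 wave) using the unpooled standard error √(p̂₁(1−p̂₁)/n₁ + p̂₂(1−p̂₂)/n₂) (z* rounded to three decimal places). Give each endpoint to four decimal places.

p̂₁ = 137/164 = 0.83537, p̂₂ = 146/717 = 0.20363; p̂₁ − p̂₂ = 0.63174.
SE = √(0.000838596 + 0.000226168) = √0.001064764 = 0.032631.
For 90% confidence, z* = 1.645. Margin = 1.645·0.032631 = 0.05368.
CI: 0.63174 ± 0.05368 = (0.5781, 0.6854).

(0.5781, 0.6854)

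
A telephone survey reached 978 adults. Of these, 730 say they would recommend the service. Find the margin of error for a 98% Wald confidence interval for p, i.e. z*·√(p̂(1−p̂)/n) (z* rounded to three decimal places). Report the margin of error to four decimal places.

ME = 0.0324

p̂ = 730/978 = 0.74642.
Standard error of p̂: √(0.189277/978) = √0.000193534 = 0.013912.
z* = 2.326 at the 98% level.
ME = 2.326·0.013912 = 0.0324.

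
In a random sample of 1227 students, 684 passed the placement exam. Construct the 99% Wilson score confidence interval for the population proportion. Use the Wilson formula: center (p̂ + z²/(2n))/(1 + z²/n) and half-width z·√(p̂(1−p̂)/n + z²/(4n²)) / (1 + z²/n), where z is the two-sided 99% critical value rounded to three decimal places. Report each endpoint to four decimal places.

(0.5207, 0.5936)

p̂ = 684/1227 = 0.55746; z = 2.576, so z² = 6.635776.
1 + z²/n = 1.005408.
Center = (0.55746 + 0.002704)/1.005408 = 0.55715.
Radicand: p̂(1−p̂)/n + z²/(4n²) = 0.000201058 + 0.000001102 = 0.000202160.
Half-width = 2.576·√0.000202160/1.005408 = 0.03643.
CI: 0.55715 ± 0.03643 = (0.5207, 0.5936).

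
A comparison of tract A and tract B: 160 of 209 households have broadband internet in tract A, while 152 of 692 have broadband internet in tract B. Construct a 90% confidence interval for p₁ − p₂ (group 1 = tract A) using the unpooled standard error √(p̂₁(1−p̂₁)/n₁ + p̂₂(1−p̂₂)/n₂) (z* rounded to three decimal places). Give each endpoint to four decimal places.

(0.4912, 0.6006)

p̂₁ = 0.76555, p̂₂ = 0.21965, so the observed difference is 0.54590.
SE = √(0.000858771 + 0.000247696) = √0.001106467 = 0.033264.
For 90% confidence, z* = 1.645. Margin = 1.645·0.033264 = 0.05472.
Interval: 0.54590 ± 0.05472 → (0.4912, 0.6006).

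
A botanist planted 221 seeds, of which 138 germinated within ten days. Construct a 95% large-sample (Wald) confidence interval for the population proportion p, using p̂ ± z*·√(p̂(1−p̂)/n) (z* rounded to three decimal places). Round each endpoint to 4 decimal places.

(0.5606, 0.6883)

The sample proportion is 138/221 = 0.62443.
Standard error of p̂: √(0.234516/221) = √0.001061159 = 0.032575.
z* = 1.960 at the 95% level.
Margin = 1.960·0.032575 = 0.06385.
CI: 0.62443 ± 0.06385 = (0.5606, 0.6883).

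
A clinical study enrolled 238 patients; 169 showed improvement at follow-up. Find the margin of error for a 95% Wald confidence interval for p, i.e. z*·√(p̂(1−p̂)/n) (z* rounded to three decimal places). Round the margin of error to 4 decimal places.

The sample proportion is 169/238 = 0.71008.
Standard error of p̂: √(0.205865/238) = √0.000864978 = 0.029411.
z* = 1.960 at the 95% level.
ME = 1.960·0.029411 = 0.0576.

ME = 0.0576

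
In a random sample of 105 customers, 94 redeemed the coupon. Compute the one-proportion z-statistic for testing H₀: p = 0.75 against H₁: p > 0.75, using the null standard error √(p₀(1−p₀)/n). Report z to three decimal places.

z = 3.437

Sample proportion p̂ = 94/105 = 0.89524.
Under H₀, SE = √(p₀(1−p₀)/n) = √(0.75·0.25/105) = √0.001785714 = 0.042258.
z = (0.89524 − 0.75)/0.042258 = 0.14524/0.042258 = 3.437.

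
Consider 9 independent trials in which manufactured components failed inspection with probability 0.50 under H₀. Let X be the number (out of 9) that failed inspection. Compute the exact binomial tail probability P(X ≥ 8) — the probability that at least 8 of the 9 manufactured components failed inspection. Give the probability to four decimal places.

X ~ Binomial(n=9, p=0.50).
P(X ≥ 8) = C(9,8)·0.50^8·0.50^1 + C(9,9)·0.50^9·0.50^0.
= 0.017578 + 0.001953 = 0.0195.

P = 0.0195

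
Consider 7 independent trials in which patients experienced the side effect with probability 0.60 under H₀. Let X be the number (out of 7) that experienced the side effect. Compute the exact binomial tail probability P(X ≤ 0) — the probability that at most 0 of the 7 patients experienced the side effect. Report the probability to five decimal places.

P = 0.00164

X is binomial with n = 7 and p = 0.60.
P(X ≤ 0) = C(7,0)·0.60^0·0.40^7.
= 0.001638 = 0.00164.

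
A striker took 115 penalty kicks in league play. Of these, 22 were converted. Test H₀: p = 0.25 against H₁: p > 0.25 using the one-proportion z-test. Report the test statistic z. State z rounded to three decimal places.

z = -1.454

p̂ = 22/115 = 0.19130.
Null standard error: √(0.25·0.75/115) = √0.001630435 = 0.040379.
z = (p̂ − p₀)/SE = (0.19130 − 0.25)/0.040379 = -1.454.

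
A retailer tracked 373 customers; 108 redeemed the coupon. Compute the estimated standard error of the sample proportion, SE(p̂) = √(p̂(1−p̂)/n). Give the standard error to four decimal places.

p̂ = 108/373 = 0.28954.
p̂(1−p̂) = 0.28954·0.71046 = 0.205707.
SE = √(0.205707/373) = 0.0235.

SE = 0.0235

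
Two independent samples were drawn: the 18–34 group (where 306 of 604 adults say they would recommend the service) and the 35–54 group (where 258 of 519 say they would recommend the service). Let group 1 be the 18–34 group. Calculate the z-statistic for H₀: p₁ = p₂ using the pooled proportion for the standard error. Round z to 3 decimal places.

p̂₁ = 306/604 = 0.50662, p̂₂ = 258/519 = 0.49711.
Pooling: p̂ = 564/1123 = 0.50223.
SE = √[p̂(1−p̂)(1/n₁+1/n₂)] = √[0.50223·0.49777·(1/604+1/519)] ≈ 0.029926.
z = (p̂₁ − p̂₂)/SE = (0.50662 − 0.49711)/0.029926 = 0.00951/0.029926 = 0.318.

z = 0.318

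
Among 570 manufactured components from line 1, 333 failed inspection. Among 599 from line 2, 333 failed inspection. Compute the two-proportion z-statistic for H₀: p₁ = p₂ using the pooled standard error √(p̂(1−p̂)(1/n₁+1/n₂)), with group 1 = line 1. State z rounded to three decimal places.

z = 0.976

p̂₁ = 333/570 = 0.58421, p̂₂ = 333/599 = 0.55593.
Pooled p̂ = (333+333)/(570+599) = 666/1169 = 0.56972.
Pooled SE = √[0.2451394·0.00342384] ≈ 0.028971.
z = 0.02828/0.028971 = 0.976.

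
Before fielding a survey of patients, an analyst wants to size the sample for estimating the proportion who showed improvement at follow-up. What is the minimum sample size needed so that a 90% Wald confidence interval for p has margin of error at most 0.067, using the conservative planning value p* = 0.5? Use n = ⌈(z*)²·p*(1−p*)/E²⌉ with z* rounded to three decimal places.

n = 151

The 90% critical value is z* = 1.645.
p*(1−p*) = 0.50·0.50 = 0.2500.
Required n before rounding: 2.706025 × 0.2500 / 0.067² = 150.703.
⌈150.703⌉ = 151.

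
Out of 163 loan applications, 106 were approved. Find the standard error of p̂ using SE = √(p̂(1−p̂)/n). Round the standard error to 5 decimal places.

SE = 0.03735

The sample proportion is 106/163 = 0.65031.
p̂(1−p̂) = 0.65031·0.34969 = 0.227407.
Dividing by n and taking the root: √0.001395135 = 0.03735.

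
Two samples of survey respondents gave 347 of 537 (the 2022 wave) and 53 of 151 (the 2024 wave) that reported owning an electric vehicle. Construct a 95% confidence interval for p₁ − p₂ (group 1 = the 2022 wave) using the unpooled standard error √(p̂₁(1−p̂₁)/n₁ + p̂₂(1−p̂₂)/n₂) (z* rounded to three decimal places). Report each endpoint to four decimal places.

p̂₁ = 347/537 = 0.64618, p̂₂ = 53/151 = 0.35099; p̂₁ − p̂₂ = 0.29519.
SE = √(0.000425755 + 0.001508590) = √0.001934345 = 0.043981.
For 95% confidence, z* = 1.960. Margin of error = 0.08620.
So the interval runs from 0.2090 to 0.3814.

(0.2090, 0.3814)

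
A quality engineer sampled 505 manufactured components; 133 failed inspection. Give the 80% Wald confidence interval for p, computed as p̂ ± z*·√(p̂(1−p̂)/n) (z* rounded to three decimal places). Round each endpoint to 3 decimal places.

(0.238, 0.288)

The sample proportion is 133/505 = 0.26337.
Standard error of p̂: √(0.194005/505) = √0.000384167 = 0.019600.
For 80% confidence, z* = 1.282.
Margin of error: 1.282 × 0.019600 = 0.02513.
Interval: 0.26337 ± 0.02513 → (0.238, 0.288).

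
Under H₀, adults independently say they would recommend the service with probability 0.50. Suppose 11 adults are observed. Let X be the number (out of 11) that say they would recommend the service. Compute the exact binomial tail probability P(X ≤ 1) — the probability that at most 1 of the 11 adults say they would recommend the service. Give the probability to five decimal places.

X is binomial with n = 11 and p = 0.50.
P(X ≤ 1) = C(11,0)·0.50^0·0.50^11 + C(11,1)·0.50^1·0.50^10.
= 0.000488 + 0.005371 = 0.00586.

P = 0.00586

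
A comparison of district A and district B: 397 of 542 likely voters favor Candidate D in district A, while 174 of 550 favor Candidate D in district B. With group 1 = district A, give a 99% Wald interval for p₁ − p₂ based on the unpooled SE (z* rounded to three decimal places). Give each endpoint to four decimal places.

p̂₁ = 0.73247, p̂₂ = 0.31636, so the observed difference is 0.41611.
Unpooled SE = √(p̂₁(1−p̂₁)/n₁ + p̂₂(1−p̂₂)/n₂) = √(0.000361544 + 0.000393232) = 0.027473.
The 99% critical value is z* = 2.576. Margin = 2.576·0.027473 = 0.07077.
So the interval runs from 0.3453 to 0.4869.

(0.3453, 0.4869)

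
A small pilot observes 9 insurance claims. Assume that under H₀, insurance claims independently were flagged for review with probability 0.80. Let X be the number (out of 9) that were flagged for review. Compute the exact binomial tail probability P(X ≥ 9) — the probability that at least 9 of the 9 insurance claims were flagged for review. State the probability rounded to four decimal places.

P = 0.1342

X is binomial with n = 9 and p = 0.80.
P(X ≥ 9) = C(9,9)·0.80^9·0.20^0.
= 0.134218 = 0.1342.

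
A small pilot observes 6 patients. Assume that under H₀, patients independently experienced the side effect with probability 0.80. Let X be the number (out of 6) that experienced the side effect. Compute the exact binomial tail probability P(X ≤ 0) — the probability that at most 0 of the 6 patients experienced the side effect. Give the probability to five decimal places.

P = 0.00006

X ~ Binomial(n=6, p=0.80).
P(X ≤ 0) = C(6,0)·0.80^0·0.20^6.
= 0.000064 = 0.00006.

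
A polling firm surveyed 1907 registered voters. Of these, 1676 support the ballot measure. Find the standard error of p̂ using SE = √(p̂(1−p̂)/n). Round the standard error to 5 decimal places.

SE = 0.00747

p̂ = 1676/1907 = 0.87887.
p̂(1−p̂) = 0.87887·0.12113 = 0.106458.
SE = √(0.106458/1907) = √0.000055825 = 0.00747.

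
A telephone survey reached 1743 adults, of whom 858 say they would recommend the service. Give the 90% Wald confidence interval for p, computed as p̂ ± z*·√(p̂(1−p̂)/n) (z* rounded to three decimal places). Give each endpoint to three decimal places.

Sample proportion p̂ = 858/1743 = 0.49225.
Standard error of p̂: √(0.249940/1743) = √0.000143396 = 0.011975.
z* = 1.645 at the 90% level.
Margin = 1.645·0.011975 = 0.01970.
CI: 0.49225 ± 0.01970 = (0.473, 0.512).

(0.473, 0.512)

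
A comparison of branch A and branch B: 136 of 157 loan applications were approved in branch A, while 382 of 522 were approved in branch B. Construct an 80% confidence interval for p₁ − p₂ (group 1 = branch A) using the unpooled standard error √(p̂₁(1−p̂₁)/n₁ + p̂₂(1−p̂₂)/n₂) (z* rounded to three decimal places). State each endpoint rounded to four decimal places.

p̂₁ = 136/157 = 0.86624, p̂₂ = 382/522 = 0.73180; p̂₁ − p̂₂ = 0.13444.
SE = √(0.000738005 + 0.000375993) = √0.001113998 = 0.033377.
z* = 1.282 at the 80% level. Margin = 1.282·0.033377 = 0.04279.
Interval: 0.13444 ± 0.04279 → (0.0917, 0.1772).

(0.0917, 0.1772)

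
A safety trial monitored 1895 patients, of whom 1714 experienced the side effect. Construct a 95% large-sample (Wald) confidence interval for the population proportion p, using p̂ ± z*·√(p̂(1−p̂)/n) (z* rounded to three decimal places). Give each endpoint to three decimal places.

The sample proportion is 1714/1895 = 0.90449.
SE(p̂) = √(0.90449·0.09551/1895) = 0.006752.
For 95% confidence, z* = 1.960.
Margin = 1.960·0.006752 = 0.01323.
So the interval runs from 0.891 to 0.918.

(0.891, 0.918)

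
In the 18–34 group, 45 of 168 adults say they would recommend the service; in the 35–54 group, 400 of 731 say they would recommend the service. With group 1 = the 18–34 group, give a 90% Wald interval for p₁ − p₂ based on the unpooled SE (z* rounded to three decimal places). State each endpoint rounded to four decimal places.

(-0.3432, -0.2155)

p̂₁ = 45/168 = 0.26786, p̂₂ = 400/731 = 0.54720; p̂₁ − p̂₂ = -0.27934.
SE = √(0.001167320 + 0.000338950) = √0.001506270 = 0.038811.
The 90% critical value is z* = 1.645. Margin = 1.645·0.038811 = 0.06384.
CI: -0.27934 ± 0.06384 = (-0.3432, -0.2155).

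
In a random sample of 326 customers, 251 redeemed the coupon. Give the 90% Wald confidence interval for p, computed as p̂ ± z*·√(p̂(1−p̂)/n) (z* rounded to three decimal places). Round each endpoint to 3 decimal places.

The sample proportion is 251/326 = 0.76994.
SE = √(p̂(1−p̂)/n) = √(0.177133/326) = 0.023310.
z* = 1.645 at the 90% level.
Margin of error: 1.645 × 0.023310 = 0.03834.
So the interval runs from 0.732 to 0.808.

(0.732, 0.808)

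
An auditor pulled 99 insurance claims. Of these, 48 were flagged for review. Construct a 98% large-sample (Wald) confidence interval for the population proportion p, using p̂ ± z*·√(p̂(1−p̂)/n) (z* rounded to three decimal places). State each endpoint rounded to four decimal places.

(0.3680, 0.6017)

p̂ = 48/99 = 0.48485.
Standard error of p̂: √(0.249770/99) = √0.002522934 = 0.050229.
z* = 2.326 at the 98% level.
Margin = 2.326·0.050229 = 0.11683.
Interval: 0.48485 ± 0.11683 → (0.3680, 0.6017).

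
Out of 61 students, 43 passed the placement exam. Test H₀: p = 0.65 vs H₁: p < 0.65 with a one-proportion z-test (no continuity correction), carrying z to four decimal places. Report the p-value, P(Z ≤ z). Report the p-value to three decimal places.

p-value = 0.816

With x = 43 successes in n = 61, p̂ = 0.70492.
SE₀ = √(0.65·0.35/61) = 0.061070.
Test statistic (full precision, shown to 4 dp): z = (43/61 − 0.65)/SE₀ ≈ 0.8993.
p-value = P(Z ≤ z) with z = 0.8993 → 0.816.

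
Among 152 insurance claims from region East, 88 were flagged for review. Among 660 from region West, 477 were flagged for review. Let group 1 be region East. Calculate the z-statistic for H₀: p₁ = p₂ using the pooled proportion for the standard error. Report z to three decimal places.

p̂₁ = 88/152 = 0.57895, p̂₂ = 477/660 = 0.72273.
Pooling: p̂ = 565/812 = 0.69581.
SE = √[p̂(1−p̂)(1/n₁+1/n₂)] = √[0.69581·0.30419·(1/152+1/660)] ≈ 0.041391.
z = (p̂₁ − p̂₂)/SE = (0.57895 − 0.72273)/0.041391 = -0.14378/0.041391 = -3.474.

z = -3.474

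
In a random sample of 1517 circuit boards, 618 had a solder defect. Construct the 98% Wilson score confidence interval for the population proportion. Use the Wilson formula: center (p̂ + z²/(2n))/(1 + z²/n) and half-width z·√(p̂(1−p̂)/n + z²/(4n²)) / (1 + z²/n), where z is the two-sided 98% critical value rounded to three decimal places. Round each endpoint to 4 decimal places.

(0.3784, 0.4370)

Here p̂ = 618/1517 = 0.40738 and z = 2.326 (z² = 5.410276).
1 + z²/n = 1.003566.
Adjusted center: (0.40738 + z²/(2n))/1.003566 = 0.40771.
Radicand: p̂(1−p̂)/n + z²/(4n²) = 0.000159144 + 0.000000588 = 0.000159732.
Half-width = 2.326·√0.000159732/1.003566 = 0.02929.
Interval: 0.40771 ± 0.02929 → (0.3784, 0.4370).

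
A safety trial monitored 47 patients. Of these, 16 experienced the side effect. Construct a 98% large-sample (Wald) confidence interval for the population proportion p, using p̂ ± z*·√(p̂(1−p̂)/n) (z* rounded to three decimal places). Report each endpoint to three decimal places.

The sample proportion is 16/47 = 0.34043.
Standard error of p̂: √(0.224536/47) = √0.004777361 = 0.069118.
The 98% critical value is z* = 2.326.
Margin of error: 2.326 × 0.069118 = 0.16077.
So the interval runs from 0.180 to 0.501.

(0.180, 0.501)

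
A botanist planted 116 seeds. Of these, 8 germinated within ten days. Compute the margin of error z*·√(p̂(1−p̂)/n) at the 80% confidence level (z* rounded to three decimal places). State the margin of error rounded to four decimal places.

p̂ = 8/116 = 0.06897.
SE(p̂) = √(0.06897·0.93103/116) = 0.023527.
The 80% critical value is z* = 1.282.
Margin of error = z*·SE = 1.282 × 0.023527 = 0.0302.

ME = 0.0302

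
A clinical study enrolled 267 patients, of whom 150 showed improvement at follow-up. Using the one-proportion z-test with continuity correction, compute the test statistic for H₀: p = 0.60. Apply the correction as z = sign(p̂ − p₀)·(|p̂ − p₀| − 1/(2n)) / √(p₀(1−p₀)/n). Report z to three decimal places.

The sample proportion is 150/267 = 0.56180. p̂ − p₀ = -0.038202.
Continuity correction 1/(2n) = 1/534 = 0.001873.
Corrected numerator: |-0.038202| − 0.001873 = 0.036329.
Under H₀, SE = √(p₀(1−p₀)/n) = √(0.60·0.40/267) = √0.000898876 = 0.029981.
z = (−)0.036329/0.029981 = -1.212.

z = -1.212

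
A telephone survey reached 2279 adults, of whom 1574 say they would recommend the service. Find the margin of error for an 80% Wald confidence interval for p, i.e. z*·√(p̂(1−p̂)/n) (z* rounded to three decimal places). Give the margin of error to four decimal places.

The sample proportion is 1574/2279 = 0.69065.
SE(p̂) = √(0.69065·0.30935/2279) = 0.009682.
z* = 1.282 at the 80% level.
ME = 1.282·0.009682 = 0.0124.

ME = 0.0124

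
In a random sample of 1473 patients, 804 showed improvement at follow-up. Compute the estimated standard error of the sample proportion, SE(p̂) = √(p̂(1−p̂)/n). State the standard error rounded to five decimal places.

SE = 0.01297

The sample proportion is 804/1473 = 0.54582.
p̂(1−p̂) = 0.54582·0.45418 = 0.247901.
SE = √(0.247901/1473) = 0.01297.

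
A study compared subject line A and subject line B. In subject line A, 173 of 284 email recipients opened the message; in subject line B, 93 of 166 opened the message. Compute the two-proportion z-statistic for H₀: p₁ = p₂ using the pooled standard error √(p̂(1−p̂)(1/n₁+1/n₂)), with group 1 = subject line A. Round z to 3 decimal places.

z = 1.018

p̂₁ = 173/284 = 0.60915, p̂₂ = 93/166 = 0.56024.
Pooled p̂ = (173+93)/(284+166) = 266/450 = 0.59111.
SE = √[p̂(1−p̂)(1/n₁+1/n₂)] = √[0.59111·0.40889·(1/284+1/166)] ≈ 0.048032.
z = (p̂₁ − p̂₂)/SE = (0.60915 − 0.56024)/0.048032 = 0.04891/0.048032 = 1.018.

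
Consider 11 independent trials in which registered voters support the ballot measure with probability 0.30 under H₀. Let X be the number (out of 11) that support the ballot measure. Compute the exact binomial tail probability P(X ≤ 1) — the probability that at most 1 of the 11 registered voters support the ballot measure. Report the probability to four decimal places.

P = 0.1130

X is binomial with n = 11 and p = 0.30.
P(X ≤ 1) = C(11,0)·0.30^0·0.70^11 + C(11,1)·0.30^1·0.70^10.
= 0.019773 + 0.093217 = 0.1130.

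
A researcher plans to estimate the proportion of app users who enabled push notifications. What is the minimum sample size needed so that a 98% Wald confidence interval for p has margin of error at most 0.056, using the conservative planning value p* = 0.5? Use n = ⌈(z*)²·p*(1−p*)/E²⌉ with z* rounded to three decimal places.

n = 432

z* = 2.326 at the 98% level.
p*(1−p*) = 0.50·0.50 = 0.2500.
(z*)²·p*(1−p*)/E² = 5.410276·0.2500/0.003136 = 431.304.
⌈431.304⌉ = 432.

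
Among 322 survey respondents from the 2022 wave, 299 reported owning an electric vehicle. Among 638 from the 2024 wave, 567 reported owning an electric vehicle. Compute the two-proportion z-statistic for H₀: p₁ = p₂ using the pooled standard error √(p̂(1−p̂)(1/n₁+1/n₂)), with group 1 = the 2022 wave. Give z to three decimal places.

Sample proportions: p̂₁ = 299/322 = 0.92857 and p̂₂ = 567/638 = 0.88871.
Pooling: p̂ = 866/960 = 0.90208.
Pooled SE = √[0.0883290·0.00467299] ≈ 0.020317.
z = 0.03986/0.020317 = 1.962.

z = 1.962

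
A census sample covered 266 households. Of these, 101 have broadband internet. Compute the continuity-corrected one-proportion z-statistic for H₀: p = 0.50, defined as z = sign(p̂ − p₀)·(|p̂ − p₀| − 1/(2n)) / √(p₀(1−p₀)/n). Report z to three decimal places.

The sample proportion is 101/266 = 0.37970. p̂ − p₀ = -0.120301.
1/(2n) = 0.001880.
Corrected numerator: |-0.120301| − 0.001880 = 0.118421.
Null standard error: √(0.50·0.50/266) = √0.000939850 = 0.030657.
z = −0.118421/0.030657 = -3.863.

z = -3.863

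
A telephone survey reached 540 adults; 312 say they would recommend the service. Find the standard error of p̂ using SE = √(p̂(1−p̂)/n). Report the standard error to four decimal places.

p̂ = 312/540 = 0.57778.
p̂(1−p̂) = 0.243950.
SE = √(0.243950/540) = √0.000451759 = 0.0213.

SE = 0.0213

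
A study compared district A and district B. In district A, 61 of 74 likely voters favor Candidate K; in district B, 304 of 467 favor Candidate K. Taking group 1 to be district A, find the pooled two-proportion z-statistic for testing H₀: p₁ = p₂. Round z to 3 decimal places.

z = 2.957

p̂₁ = 61/74 = 0.82432, p̂₂ = 304/467 = 0.65096.
Pooled p̂ = (61+304)/(74+467) = 365/541 = 0.67468.
SE = √[p̂(1−p̂)(1/n₁+1/n₂)] = √[0.67468·0.32532·(1/74+1/467)] ≈ 0.058618.
z = 0.17336/0.058618 = 2.957.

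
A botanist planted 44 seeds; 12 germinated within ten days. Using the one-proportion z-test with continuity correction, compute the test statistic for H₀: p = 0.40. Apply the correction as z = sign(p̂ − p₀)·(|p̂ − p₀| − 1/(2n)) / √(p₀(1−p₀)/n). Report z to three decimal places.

z = -1.569

With x = 12 successes in n = 44, p̂ = 0.27273. p̂ − p₀ = -0.127273.
Continuity correction 1/(2n) = 1/88 = 0.011364.
Corrected numerator: |-0.127273| − 0.011364 = 0.115909.
Null standard error: √(0.40·0.60/44) = √0.005454545 = 0.073855.
z = (−)0.115909/0.073855 = -1.569.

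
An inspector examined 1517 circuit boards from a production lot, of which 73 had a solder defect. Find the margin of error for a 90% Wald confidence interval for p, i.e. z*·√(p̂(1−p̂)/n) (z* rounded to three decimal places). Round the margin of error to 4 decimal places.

With x = 73 successes in n = 1517, p̂ = 0.04812.
Standard error of p̂: √(0.045806/1517) = √0.000030195 = 0.005495.
z* = 1.645 at the 90% level.
ME = 1.645·0.005495 = 0.0090.

ME = 0.0090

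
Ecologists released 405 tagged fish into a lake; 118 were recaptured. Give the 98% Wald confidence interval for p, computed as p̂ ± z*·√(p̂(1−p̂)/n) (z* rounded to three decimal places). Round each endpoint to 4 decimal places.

With x = 118 successes in n = 405, p̂ = 0.29136.
SE(p̂) = √(0.29136·0.70864/405) = 0.022579.
The 98% critical value is z* = 2.326.
Margin = 2.326·0.022579 = 0.05252.
Interval: 0.29136 ± 0.05252 → (0.2388, 0.3439).

(0.2388, 0.3439)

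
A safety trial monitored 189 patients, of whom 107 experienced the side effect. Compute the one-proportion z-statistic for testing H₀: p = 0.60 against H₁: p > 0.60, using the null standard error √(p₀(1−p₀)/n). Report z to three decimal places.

z = -0.950

With x = 107 successes in n = 189, p̂ = 0.56614.
Under H₀, SE = √(p₀(1−p₀)/n) = √(0.60·0.40/189) = √0.001269841 = 0.035635.
z = (p̂ − p₀)/SE = (0.56614 − 0.60)/0.035635 = -0.950.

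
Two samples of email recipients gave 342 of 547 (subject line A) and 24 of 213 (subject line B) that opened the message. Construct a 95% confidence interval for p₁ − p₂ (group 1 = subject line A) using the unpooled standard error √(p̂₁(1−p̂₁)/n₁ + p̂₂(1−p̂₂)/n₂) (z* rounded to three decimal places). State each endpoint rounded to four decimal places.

(0.4538, 0.5713)

p̂₁ = 342/547 = 0.62523, p̂₂ = 24/213 = 0.11268; p̂₁ − p̂₂ = 0.51255.
Unpooled SE = √(p̂₁(1−p̂₁)/n₁ + p̂₂(1−p̂₂)/n₂) = √(0.000428369 + 0.000469390) = 0.029963.
z* = 1.960 at the 95% level. Margin of error = 0.05873.
Interval: 0.51255 ± 0.05873 → (0.4538, 0.5713).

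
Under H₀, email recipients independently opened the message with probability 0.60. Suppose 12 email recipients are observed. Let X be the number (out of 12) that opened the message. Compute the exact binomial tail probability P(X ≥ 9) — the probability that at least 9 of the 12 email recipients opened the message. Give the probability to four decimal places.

X ~ Binomial(n=12, p=0.60).
P(X ≥ 9) = C(12,9)·0.60^9·0.40^3 + C(12,10)·0.60^10·0.40^2 + C(12,11)·0.60^11·0.40^1 + C(12,12)·0.60^12·0.40^0.
= 0.141894 + 0.063852 + 0.017414 + 0.002177 = 0.2253.

P = 0.2253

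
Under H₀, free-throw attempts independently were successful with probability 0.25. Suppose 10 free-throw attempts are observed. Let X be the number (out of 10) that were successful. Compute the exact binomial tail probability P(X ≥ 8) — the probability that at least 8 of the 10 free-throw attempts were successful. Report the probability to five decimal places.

X is binomial with n = 10 and p = 0.25.
P(X ≥ 8) = C(10,8)·0.25^8·0.75^2 + C(10,9)·0.25^9·0.75^1 + C(10,10)·0.25^10·0.75^0.
= 0.000386 + 0.000029 + 0.000001 = 0.00042.

P = 0.00042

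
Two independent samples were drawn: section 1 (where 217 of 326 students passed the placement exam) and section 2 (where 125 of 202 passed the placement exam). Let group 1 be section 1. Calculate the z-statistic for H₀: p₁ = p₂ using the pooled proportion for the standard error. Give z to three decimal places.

Sample proportions: p̂₁ = 217/326 = 0.66564 and p̂₂ = 125/202 = 0.61881.
Pooling: p̂ = 342/528 = 0.64773.
SE = √[p̂(1−p̂)(1/n₁+1/n₂)] = √[0.64773·0.35227·(1/326+1/202)] ≈ 0.042773.
z = 0.04683/0.042773 = 1.095.

z = 1.095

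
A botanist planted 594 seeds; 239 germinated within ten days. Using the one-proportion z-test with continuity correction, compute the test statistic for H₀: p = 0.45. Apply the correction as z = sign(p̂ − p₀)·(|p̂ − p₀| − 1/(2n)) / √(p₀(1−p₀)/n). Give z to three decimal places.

z = -2.293

Sample proportion p̂ = 239/594 = 0.40236. p̂ − p₀ = -0.047643.
1/(2n) = 0.000842.
Corrected numerator: |-0.047643| − 0.000842 = 0.046801.
SE₀ = √(0.45·0.55/594) = 0.020412.
z = (−)0.046801/0.020412 = -2.293.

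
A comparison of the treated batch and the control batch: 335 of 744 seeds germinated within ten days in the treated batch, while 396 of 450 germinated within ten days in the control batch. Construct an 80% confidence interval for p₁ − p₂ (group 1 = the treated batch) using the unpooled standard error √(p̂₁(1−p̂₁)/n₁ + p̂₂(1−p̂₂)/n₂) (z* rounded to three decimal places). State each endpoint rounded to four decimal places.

p̂₁ = 335/744 = 0.45027, p̂₂ = 396/450 = 0.88000; p̂₁ − p̂₂ = -0.42973.
Unpooled SE = √(p̂₁(1−p̂₁)/n₁ + p̂₂(1−p̂₂)/n₂) = √(0.000332697 + 0.000234667) = 0.023819.
The 80% critical value is z* = 1.282. Margin = 1.282·0.023819 = 0.03054.
Interval: -0.42973 ± 0.03054 → (-0.4603, -0.3992).

(-0.4603, -0.3992)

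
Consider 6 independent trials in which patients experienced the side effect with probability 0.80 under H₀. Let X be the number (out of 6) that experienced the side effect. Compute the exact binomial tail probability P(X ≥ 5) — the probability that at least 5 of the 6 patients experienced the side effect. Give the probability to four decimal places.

X ~ Binomial(n=6, p=0.80).
P(X ≥ 5) = C(6,5)·0.80^5·0.20^1 + C(6,6)·0.80^6·0.20^0.
= 0.393216 + 0.262144 = 0.6554.

P = 0.6554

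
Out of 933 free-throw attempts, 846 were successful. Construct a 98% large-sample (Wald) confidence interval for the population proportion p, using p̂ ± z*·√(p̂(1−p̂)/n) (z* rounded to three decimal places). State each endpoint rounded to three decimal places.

With x = 846 successes in n = 933, p̂ = 0.90675.
Standard error of p̂: √(0.084552/933) = √0.000090624 = 0.009520.
The 98% critical value is z* = 2.326.
Margin of error: 2.326 × 0.009520 = 0.02214.
So the interval runs from 0.885 to 0.929.

(0.885, 0.929)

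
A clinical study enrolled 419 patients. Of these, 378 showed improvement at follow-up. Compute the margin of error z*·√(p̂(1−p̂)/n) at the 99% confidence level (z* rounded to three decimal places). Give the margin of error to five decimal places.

Sample proportion p̂ = 378/419 = 0.90215.
SE = √(p̂(1−p̂)/n) = √(0.088277/419) = 0.014515.
For 99% confidence, z* = 2.576.
ME = 2.576·0.014515 = 0.03739.

ME = 0.03739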